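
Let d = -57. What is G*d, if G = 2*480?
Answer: -54720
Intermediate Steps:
G = 960
G*d = 960*(-57) = -54720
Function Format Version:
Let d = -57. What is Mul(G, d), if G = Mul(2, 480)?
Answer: -54720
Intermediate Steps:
G = 960
Mul(G, d) = Mul(960, -57) = -54720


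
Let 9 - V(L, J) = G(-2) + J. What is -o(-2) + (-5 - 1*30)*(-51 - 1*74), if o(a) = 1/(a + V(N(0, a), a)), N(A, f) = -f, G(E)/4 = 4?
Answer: 30626/7 ≈ 4375.1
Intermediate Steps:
G(E) = 16 (G(E) = 4*4 = 16)
V(L, J) = -7 - J (V(L, J) = 9 - (16 + J) = 9 + (-16 - J) = -7 - J)
o(a) = -1/7 (o(a) = 1/(a + (-7 - a)) = 1/(-7) = -1/7)
-o(-2) + (-5 - 1*30)*(-51 - 1*74) = -1*(-1/7) + (-5 - 1*30)*(-51 - 1*74) = 1/7 + (-5 - 30)*(-51 - 74) = 1/7 - 35*(-125) = 1/7 + 4375 = 30626/7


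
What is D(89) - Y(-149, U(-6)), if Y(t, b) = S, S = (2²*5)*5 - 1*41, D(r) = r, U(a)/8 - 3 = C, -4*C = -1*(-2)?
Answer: 30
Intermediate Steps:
C = -½ (C = -(-1)*(-2)/4 = -¼*2 = -½ ≈ -0.50000)
U(a) = 20 (U(a) = 24 + 8*(-½) = 24 - 4 = 20)
S = 59 (S = (4*5)*5 - 41 = 20*5 - 41 = 100 - 41 = 59)
Y(t, b) = 59
D(89) - Y(-149, U(-6)) = 89 - 1*59 = 89 - 59 = 30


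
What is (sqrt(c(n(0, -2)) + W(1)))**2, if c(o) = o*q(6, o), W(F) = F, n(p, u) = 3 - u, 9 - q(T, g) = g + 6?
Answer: -9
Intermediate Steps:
q(T, g) = 3 - g (q(T, g) = 9 - (g + 6) = 9 - (6 + g) = 9 + (-6 - g) = 3 - g)
c(o) = o*(3 - o)
(sqrt(c(n(0, -2)) + W(1)))**2 = (sqrt((3 - 1*(-2))*(3 - (3 - 1*(-2))) + 1))**2 = (sqrt((3 + 2)*(3 - (3 + 2)) + 1))**2 = (sqrt(5*(3 - 1*5) + 1))**2 = (sqrt(5*(3 - 5) + 1))**2 = (sqrt(5*(-2) + 1))**2 = (sqrt(-10 + 1))**2 = (sqrt(-9))**2 = (3*I)**2 = -9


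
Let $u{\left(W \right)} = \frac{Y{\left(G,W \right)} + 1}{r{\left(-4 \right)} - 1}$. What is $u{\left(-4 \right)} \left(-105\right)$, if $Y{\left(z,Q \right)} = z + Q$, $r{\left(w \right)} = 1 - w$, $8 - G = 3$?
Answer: $- \frac{105}{2} \approx -52.5$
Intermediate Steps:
$G = 5$ ($G = 8 - 3 = 5$)
$Y{\left(z,Q \right)} = Q + z$
$u{\left(W \right)} = \frac{3}{2} + \frac{W}{4}$ ($u{\left(W \right)} = \frac{\left(W + 5\right) + 1}{\left(1 - -4\right) - 1} = \frac{\left(5 + W\right) + 1}{\left(1 + 4\right) - 1} = \frac{6 + W}{5 - 1} = \frac{6 + W}{4} = \left(6 + W\right) \frac{1}{4} = \frac{3}{2} + \frac{W}{4}$)
$u{\left(-4 \right)} \left(-105\right) = \left(\frac{3}{2} + \frac{1}{4} \left(-4\right)\right) \left(-105\right) = \left(\frac{3}{2} - 1\right) \left(-105\right) = \frac{1}{2} \left(-105\right) = - \frac{105}{2}$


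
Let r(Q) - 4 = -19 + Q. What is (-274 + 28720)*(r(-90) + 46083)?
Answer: 1307890188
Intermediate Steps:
r(Q) = -15 + Q (r(Q) = 4 + (-19 + Q) = -15 + Q)
(-274 + 28720)*(r(-90) + 46083) = (-274 + 28720)*((-15 - 90) + 46083) = 28446*(-105 + 46083) = 28446*45978 = 1307890188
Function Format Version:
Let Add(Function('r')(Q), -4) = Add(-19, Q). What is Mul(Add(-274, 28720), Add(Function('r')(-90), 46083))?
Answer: 1307890188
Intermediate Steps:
Function('r')(Q) = Add(-15, Q) (Function('r')(Q) = Add(4, Add(-19, Q)) = Add(-15, Q))
Mul(Add(-274, 28720), Add(Function('r')(-90), 46083)) = Mul(Add(-274, 28720), Add(Add(-15, -90), 46083)) = Mul(28446, Add(-105, 46083)) = Mul(28446, 45978) = 1307890188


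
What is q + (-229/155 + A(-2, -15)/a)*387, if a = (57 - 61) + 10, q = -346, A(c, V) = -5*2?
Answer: -242228/155 ≈ -1562.8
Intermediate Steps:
A(c, V) = -10
a = 6 (a = -4 + 10 = 6)
q + (-229/155 + A(-2, -15)/a)*387 = -346 + (-229/155 - 10/6)*387 = -346 + (-229*1/155 - 10*1/6)*387 = -346 + (-229/155 - 5/3)*387 = -346 - 1462/465*387 = -346 - 188598/155 = -242228/155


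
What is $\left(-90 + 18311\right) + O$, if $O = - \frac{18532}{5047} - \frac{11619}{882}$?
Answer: $\frac{26250391}{1442} \approx 18204.0$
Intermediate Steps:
$O = - \frac{24291}{1442}$ ($O = \left(-18532\right) \frac{1}{5047} - \frac{1291}{98} = - \frac{18532}{5047} - \frac{1291}{98} = - \frac{24291}{1442} \approx -16.845$)
$\left(-90 + 18311\right) + O = \left(-90 + 18311\right) - \frac{24291}{1442} = 18221 - \frac{24291}{1442} = \frac{26250391}{1442}$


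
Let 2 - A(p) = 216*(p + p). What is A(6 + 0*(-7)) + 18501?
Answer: 15911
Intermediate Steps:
A(p) = 2 - 432*p (A(p) = 2 - 216*(p + p) = 2 - 216*2*p = 2 - 432*p)
A(6 + 0*(-7)) + 18501 = (2 - 432*(6 + 0*(-7))) + 18501 = (2 - 432*(6 + 0)) + 18501 = (2 - 432*6) + 18501 = (2 - 2592) + 18501 = -2590 + 18501 = 15911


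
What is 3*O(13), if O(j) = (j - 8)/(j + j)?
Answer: 15/26 ≈ 0.57692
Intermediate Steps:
O(j) = (-8 + j)/(2*j) (O(j) = (-8 + j)/((2*j)) = (-8 + j)*(1/(2*j)) = (-8 + j)/(2*j))
3*O(13) = 3*((1/2)*(-8 + 13)/13) = 3*((1/2)*(1/13)*5) = 3*(5/26) = 15/26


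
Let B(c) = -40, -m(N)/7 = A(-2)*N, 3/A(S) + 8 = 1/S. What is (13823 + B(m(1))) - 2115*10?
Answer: -7367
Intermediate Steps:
A(S) = 3/(-8 + 1/S)
m(N) = 42*N/17 (m(N) = -7*(-3*(-2)/(-1 + 8*(-2)))*N = -7*(-3*(-2)/(-1 - 16))*N = -7*(-3*(-2)/(-17))*N = -7*(-3*(-2)*(-1/17))*N = -(-42)*N/17 = 42*N/17)
(13823 + B(m(1))) - 2115*10 = (13823 - 40) - 2115*10 = 13783 - 21150 = -7367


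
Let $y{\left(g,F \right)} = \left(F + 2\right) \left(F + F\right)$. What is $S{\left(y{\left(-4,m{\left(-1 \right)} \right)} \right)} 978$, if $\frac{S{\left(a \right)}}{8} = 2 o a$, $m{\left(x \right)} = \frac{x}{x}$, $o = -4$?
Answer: $-375552$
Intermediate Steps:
$m{\left(x \right)} = 1$
$y{\left(g,F \right)} = 2 F \left(2 + F\right)$ ($y{\left(g,F \right)} = \left(2 + F\right) 2 F = 2 F \left(2 + F\right)$)
$S{\left(a \right)} = - 64 a$ ($S{\left(a \right)} = 8 \cdot 2 \left(-4\right) a = 8 \left(- 8 a\right) = - 64 a$)
$S{\left(y{\left(-4,m{\left(-1 \right)} \right)} \right)} 978 = - 64 \cdot 2 \cdot 1 \left(2 + 1\right) 978 = - 64 \cdot 2 \cdot 1 \cdot 3 \cdot 978 = \left(-64\right) 6 \cdot 978 = \left(-384\right) 978 = -375552$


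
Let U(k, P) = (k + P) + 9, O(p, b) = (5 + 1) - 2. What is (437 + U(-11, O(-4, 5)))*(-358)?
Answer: -157162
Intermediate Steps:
O(p, b) = 4 (O(p, b) = 6 - 2 = 4)
U(k, P) = 9 + P + k (U(k, P) = (P + k) + 9 = 9 + P + k)
(437 + U(-11, O(-4, 5)))*(-358) = (437 + (9 + 4 - 11))*(-358) = (437 + 2)*(-358) = 439*(-358) = -157162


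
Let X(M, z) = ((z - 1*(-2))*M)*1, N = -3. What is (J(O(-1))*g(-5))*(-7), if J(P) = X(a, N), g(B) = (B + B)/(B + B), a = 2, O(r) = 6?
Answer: 14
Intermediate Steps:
g(B) = 1 (g(B) = (2*B)/((2*B)) = (2*B)*(1/(2*B)) = 1)
X(M, z) = M*(2 + z) (X(M, z) = ((z + 2)*M)*1 = ((2 + z)*M)*1 = (M*(2 + z))*1 = M*(2 + z))
J(P) = -2 (J(P) = 2*(2 - 3) = 2*(-1) = -2)
(J(O(-1))*g(-5))*(-7) = -2*1*(-7) = -2*(-7) = 14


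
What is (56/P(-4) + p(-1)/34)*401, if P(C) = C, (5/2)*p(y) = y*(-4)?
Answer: -475586/85 ≈ -5595.1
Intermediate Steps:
p(y) = -8*y/5 (p(y) = 2*(y*(-4))/5 = 2*(-4*y)/5 = -8*y/5)
(56/P(-4) + p(-1)/34)*401 = (56/(-4) - 8/5*(-1)/34)*401 = (56*(-¼) + (8/5)*(1/34))*401 = (-14 + 4/85)*401 = -1186/85*401 = -475586/85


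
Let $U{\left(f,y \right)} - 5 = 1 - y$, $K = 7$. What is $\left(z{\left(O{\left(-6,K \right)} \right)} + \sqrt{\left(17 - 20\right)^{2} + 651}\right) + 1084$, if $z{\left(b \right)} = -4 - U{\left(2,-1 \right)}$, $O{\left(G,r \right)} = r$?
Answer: $1073 + 2 \sqrt{165} \approx 1098.7$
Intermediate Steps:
$U{\left(f,y \right)} = 6 - y$ ($U{\left(f,y \right)} = 5 - \left(-1 + y\right) = 6 - y$)
$z{\left(b \right)} = -11$ ($z{\left(b \right)} = -4 - \left(6 - -1\right) = -4 - \left(6 + 1\right) = -4 - 7 = -11$)
$\left(z{\left(O{\left(-6,K \right)} \right)} + \sqrt{\left(17 - 20\right)^{2} + 651}\right) + 1084 = \left(-11 + \sqrt{\left(17 - 20\right)^{2} + 651}\right) + 1084 = \left(-11 + \sqrt{\left(-3\right)^{2} + 651}\right) + 1084 = \left(-11 + \sqrt{9 + 651}\right) + 1084 = \left(-11 + \sqrt{660}\right) + 1084 = \left(-11 + 2 \sqrt{165}\right) + 1084 = 1073 + 2 \sqrt{165}$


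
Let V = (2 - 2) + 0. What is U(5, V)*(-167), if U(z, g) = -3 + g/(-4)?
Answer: 501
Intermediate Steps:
V = 0 (V = 0 + 0 = 0)
U(z, g) = -3 - g/4 (U(z, g) = -3 + g*(-¼) = -3 - g/4)
U(5, V)*(-167) = (-3 - ¼*0)*(-167) = (-3 + 0)*(-167) = -3*(-167) = 501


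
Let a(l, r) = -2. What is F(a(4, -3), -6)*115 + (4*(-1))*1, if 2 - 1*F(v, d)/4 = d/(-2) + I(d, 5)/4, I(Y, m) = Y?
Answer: 226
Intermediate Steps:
F(v, d) = 8 + d (F(v, d) = 8 - 4*(d/(-2) + d/4) = 8 - 4*(d*(-1/2) + d*(1/4)) = 8 - 4*(-d/2 + d/4) = 8 - (-1)*d = 8 + d)
F(a(4, -3), -6)*115 + (4*(-1))*1 = (8 - 6)*115 + (4*(-1))*1 = 2*115 - 4*1 = 230 - 4 = 226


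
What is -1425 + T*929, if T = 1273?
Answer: 1181192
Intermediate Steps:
-1425 + T*929 = -1425 + 1273*929 = -1425 + 1182617 = 1181192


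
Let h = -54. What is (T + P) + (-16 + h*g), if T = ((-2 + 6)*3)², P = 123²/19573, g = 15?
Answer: -13333657/19573 ≈ -681.23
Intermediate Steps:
P = 15129/19573 (P = 15129*(1/19573) = 15129/19573 ≈ 0.77295)
T = 144 (T = (4*3)² = 12² = 144)
(T + P) + (-16 + h*g) = (144 + 15129/19573) + (-16 - 54*15) = 2833641/19573 + (-16 - 810) = 2833641/19573 - 826 = -13333657/19573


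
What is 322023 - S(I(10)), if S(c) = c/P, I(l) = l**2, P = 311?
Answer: 100149053/311 ≈ 3.2202e+5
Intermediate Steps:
S(c) = c/311
322023 - S(I(10)) = 322023 - 10**2/311 = 322023 - 100/311 = 100149053/311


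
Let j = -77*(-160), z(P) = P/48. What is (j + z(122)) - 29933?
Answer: -422651/24 ≈ -17610.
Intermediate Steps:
z(P) = P/48 (z(P) = P*(1/48) = P/48)
j = 12320
(j + z(122)) - 29933 = (12320 + (1/48)*122) - 29933 = (12320 + 61/24) - 29933 = 295741/24 - 29933 = -422651/24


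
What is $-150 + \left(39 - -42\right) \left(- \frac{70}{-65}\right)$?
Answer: $- \frac{816}{13} \approx -62.769$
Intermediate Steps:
$-150 + \left(39 - -42\right) \left(- \frac{70}{-65}\right) = -150 + \left(39 + 42\right) \left(\left(-70\right) \left(- \frac{1}{65}\right)\right) = -150 + 81 \cdot \frac{14}{13} = -150 + \frac{1134}{13} = - \frac{816}{13}$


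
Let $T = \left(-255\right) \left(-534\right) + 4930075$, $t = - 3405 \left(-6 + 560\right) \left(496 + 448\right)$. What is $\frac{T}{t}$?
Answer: $- \frac{1013249}{356146656} \approx -0.002845$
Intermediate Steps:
$t = -1780733280$ ($t = - 3405 \cdot 554 \cdot 944 = \left(-3405\right) 522976 = -1780733280$)
$T = 5066245$ ($T = 136170 + 4930075 = 5066245$)
$\frac{T}{t} = \frac{5066245}{-1780733280} = 5066245 \left(- \frac{1}{1780733280}\right) = - \frac{1013249}{356146656}$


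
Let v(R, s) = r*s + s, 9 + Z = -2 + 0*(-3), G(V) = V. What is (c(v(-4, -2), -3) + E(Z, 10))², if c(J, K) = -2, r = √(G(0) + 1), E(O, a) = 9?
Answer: 49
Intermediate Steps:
Z = -11 (Z = -9 + (-2 + 0*(-3)) = -9 + (-2 + 0) = -9 - 2 = -11)
r = 1 (r = √(0 + 1) = √1 = 1)
v(R, s) = 2*s (v(R, s) = 1*s + s = s + s = 2*s)
(c(v(-4, -2), -3) + E(Z, 10))² = (-2 + 9)² = 7² = 49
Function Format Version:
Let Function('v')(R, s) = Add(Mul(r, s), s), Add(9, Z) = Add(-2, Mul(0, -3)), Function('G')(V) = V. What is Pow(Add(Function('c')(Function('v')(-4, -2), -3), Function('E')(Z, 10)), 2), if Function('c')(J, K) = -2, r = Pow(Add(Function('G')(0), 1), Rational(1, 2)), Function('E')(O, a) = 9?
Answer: 49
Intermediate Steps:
Z = -11 (Z = Add(-9, Add(-2, Mul(0, -3))) = Add(-9, Add(-2, 0)) = Add(-9, -2) = -11)
r = 1 (r = Pow(Add(0, 1), Rational(1, 2)) = Pow(1, Rational(1, 2)) = 1)
Function('v')(R, s) = Mul(2, s) (Function('v')(R, s) = Add(Mul(1, s), s) = Add(s, s) = Mul(2, s))
Pow(Add(Function('c')(Function('v')(-4, -2), -3), Function('E')(Z, 10)), 2) = Pow(Add(-2, 9), 2) = Pow(7, 2) = 49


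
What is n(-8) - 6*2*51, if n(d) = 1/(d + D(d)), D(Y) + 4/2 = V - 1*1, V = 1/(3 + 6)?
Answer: -59985/98 ≈ -612.09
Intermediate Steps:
V = ⅑ (V = 1/9 = ⅑ ≈ 0.11111)
D(Y) = -26/9 (D(Y) = -2 + (⅑ - 1*1) = -2 + (⅑ - 1) = -2 - 8/9 = -26/9)
n(d) = 1/(-26/9 + d) (n(d) = 1/(d - 26/9) = 1/(-26/9 + d))
n(-8) - 6*2*51 = 9/(-26 + 9*(-8)) - 6*2*51 = 9/(-26 - 72) - 12*51 = 9/(-98) - 612 = 9*(-1/98) - 612 = -9/98 - 612 = -59985/98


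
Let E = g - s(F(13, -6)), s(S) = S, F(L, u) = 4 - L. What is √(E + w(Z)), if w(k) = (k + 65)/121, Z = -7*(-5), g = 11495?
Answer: 6*√38669/11 ≈ 107.26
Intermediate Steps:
Z = 35
E = 11504 (E = 11495 - (4 - 1*13) = 11495 - (4 - 13) = 11495 - 1*(-9) = 11495 + 9 = 11504)
w(k) = 65/121 + k/121 (w(k) = (65 + k)*(1/121) = 65/121 + k/121)
√(E + w(Z)) = √(11504 + (65/121 + (1/121)*35)) = √(11504 + (65/121 + 35/121)) = √(11504 + 100/121) = √(1392084/121) = 6*√38669/11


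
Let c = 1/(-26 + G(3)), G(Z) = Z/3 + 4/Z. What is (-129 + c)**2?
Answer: 83942244/5041 ≈ 16652.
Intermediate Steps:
G(Z) = 4/Z + Z/3 (G(Z) = Z*(1/3) + 4/Z = Z/3 + 4/Z = 4/Z + Z/3)
c = -3/71 (c = 1/(-26 + (4/3 + (1/3)*3)) = 1/(-26 + (4*(1/3) + 1)) = 1/(-26 + (4/3 + 1)) = 1/(-26 + 7/3) = 1/(-71/3) = -3/71 ≈ -0.042253)
(-129 + c)**2 = (-129 - 3/71)**2 = (-9162/71)**2 = 83942244/5041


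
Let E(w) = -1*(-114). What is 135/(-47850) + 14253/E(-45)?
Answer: 3788837/30305 ≈ 125.02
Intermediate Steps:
E(w) = 114
135/(-47850) + 14253/E(-45) = 135/(-47850) + 14253/114 = 135*(-1/47850) + 14253*(1/114) = -9/3190 + 4751/38 = 3788837/30305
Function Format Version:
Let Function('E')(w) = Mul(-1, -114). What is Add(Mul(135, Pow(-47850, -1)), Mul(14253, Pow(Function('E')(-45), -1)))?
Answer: Rational(3788837, 30305) ≈ 125.02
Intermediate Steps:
Function('E')(w) = 114
Add(Mul(135, Pow(-47850, -1)), Mul(14253, Pow(Function('E')(-45), -1))) = Add(Mul(135, Pow(-47850, -1)), Mul(14253, Pow(114, -1))) = Add(Mul(135, Rational(-1, 47850)), Mul(14253, Rational(1, 114))) = Add(Rational(-9, 3190), Rational(4751, 38)) = Rational(3788837, 30305)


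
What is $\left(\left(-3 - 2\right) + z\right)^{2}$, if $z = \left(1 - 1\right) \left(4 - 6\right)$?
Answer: $25$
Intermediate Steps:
$z = 0$ ($z = 0 \left(4 - 6\right) = 0 \left(-2\right) = 0$)
$\left(\left(-3 - 2\right) + z\right)^{2} = \left(\left(-3 - 2\right) + 0\right)^{2} = \left(-5 + 0\right)^{2} = \left(-5\right)^{2} = 25$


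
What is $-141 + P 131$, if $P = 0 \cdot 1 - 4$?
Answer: $-665$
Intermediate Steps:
$P = -4$ ($P = 0 - 4 = -4$)
$-141 + P 131 = -141 - 524 = -665$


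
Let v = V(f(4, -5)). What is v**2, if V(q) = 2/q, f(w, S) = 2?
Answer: 1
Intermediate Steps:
v = 1 (v = 2/2 = 2*(1/2) = 1)
v**2 = 1**2 = 1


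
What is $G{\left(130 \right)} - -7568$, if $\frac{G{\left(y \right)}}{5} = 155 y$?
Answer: $108318$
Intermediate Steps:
$G{\left(y \right)} = 775 y$ ($G{\left(y \right)} = 5 \cdot 155 y = 775 y$)
$G{\left(130 \right)} - -7568 = 775 \cdot 130 - -7568 = 100750 + 7568 = 108318$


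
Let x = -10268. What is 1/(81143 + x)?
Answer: 1/70875 ≈ 1.4109e-5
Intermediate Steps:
1/(81143 + x) = 1/(81143 - 10268) = 1/70875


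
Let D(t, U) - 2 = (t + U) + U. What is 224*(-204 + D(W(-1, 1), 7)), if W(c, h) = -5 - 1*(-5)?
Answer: -42112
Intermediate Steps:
W(c, h) = 0 (W(c, h) = -5 + 5 = 0)
D(t, U) = 2 + t + 2*U (D(t, U) = 2 + ((t + U) + U) = 2 + ((U + t) + U) = 2 + (t + 2*U) = 2 + t + 2*U)
224*(-204 + D(W(-1, 1), 7)) = 224*(-204 + (2 + 0 + 2*7)) = 224*(-204 + (2 + 0 + 14)) = 224*(-204 + 16) = 224*(-188) = -42112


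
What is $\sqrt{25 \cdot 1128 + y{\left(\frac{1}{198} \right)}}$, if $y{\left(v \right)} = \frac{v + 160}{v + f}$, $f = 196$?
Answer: $\frac{\sqrt{1094445481}}{197} \approx 167.93$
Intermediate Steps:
$y{\left(v \right)} = \frac{160 + v}{196 + v}$ ($y{\left(v \right)} = \frac{v + 160}{v + 196} = \frac{160 + v}{196 + v}$)
$\sqrt{25 \cdot 1128 + y{\left(\frac{1}{198} \right)}} = \sqrt{25 \cdot 1128 + \frac{160 + \frac{1}{198}}{196 + \frac{1}{198}}} = \sqrt{28200 + \frac{160 + \frac{1}{198}}{196 + \frac{1}{198}}} = \sqrt{28200 + \frac{1}{\frac{38809}{198}} \cdot \frac{31681}{198}} = \sqrt{28200 + \frac{198}{38809} \cdot \frac{31681}{198}} = \sqrt{28200 + \frac{31681}{38809}} = \sqrt{\frac{1094445481}{38809}} = \frac{\sqrt{1094445481}}{197}$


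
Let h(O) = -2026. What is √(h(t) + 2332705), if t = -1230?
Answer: 13*√13791 ≈ 1526.7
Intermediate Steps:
√(h(t) + 2332705) = √(-2026 + 2332705) = √2330679 = 13*√13791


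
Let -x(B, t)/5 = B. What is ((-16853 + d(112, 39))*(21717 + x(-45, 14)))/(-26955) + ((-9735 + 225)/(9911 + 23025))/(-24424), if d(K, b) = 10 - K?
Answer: 3325210483515701/240926444768 ≈ 13802.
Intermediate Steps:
x(B, t) = -5*B
((-16853 + d(112, 39))*(21717 + x(-45, 14)))/(-26955) + ((-9735 + 225)/(9911 + 23025))/(-24424) = ((-16853 + (10 - 1*112))*(21717 - 5*(-45)))/(-26955) + ((-9735 + 225)/(9911 + 23025))/(-24424) = ((-16853 + (10 - 112))*(21717 + 225))*(-1/26955) - 9510/32936*(-1/24424) = ((-16853 - 102)*21942)*(-1/26955) - 9510*1/32936*(-1/24424) = -16955*21942*(-1/26955) - 4755/16468*(-1/24424) = -372026610*(-1/26955) + 4755/402214432 = 8267258/599 + 4755/402214432 = 3325210483515701/240926444768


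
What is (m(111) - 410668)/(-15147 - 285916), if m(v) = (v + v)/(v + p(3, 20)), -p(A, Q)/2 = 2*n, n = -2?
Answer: 48869270/35826497 ≈ 1.3641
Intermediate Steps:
p(A, Q) = 8 (p(A, Q) = -4*(-2) = -2*(-4) = 8)
m(v) = 2*v/(8 + v) (m(v) = (v + v)/(v + 8) = (2*v)/(8 + v) = 2*v/(8 + v))
(m(111) - 410668)/(-15147 - 285916) = (2*111/(8 + 111) - 410668)/(-15147 - 285916) = (2*111/119 - 410668)/(-301063) = (2*111*(1/119) - 410668)*(-1/301063) = (222/119 - 410668)*(-1/301063) = -48869270/119*(-1/301063) = 48869270/35826497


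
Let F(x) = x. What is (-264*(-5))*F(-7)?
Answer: -9240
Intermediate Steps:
(-264*(-5))*F(-7) = -264*(-5)*(-7) = -66*(-20)*(-7) = 1320*(-7) = -9240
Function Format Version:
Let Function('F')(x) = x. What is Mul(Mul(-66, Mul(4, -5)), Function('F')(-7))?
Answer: -9240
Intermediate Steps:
Mul(Mul(-66, Mul(4, -5)), Function('F')(-7)) = Mul(Mul(-66, Mul(4, -5)), -7) = Mul(Mul(-66, -20), -7) = Mul(1320, -7) = -9240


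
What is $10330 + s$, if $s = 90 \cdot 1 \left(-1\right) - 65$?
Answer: $10175$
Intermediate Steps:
$s = -155$ ($s = 90 \left(-1\right) - 65 = -90 - 65 = -155$)
$10330 + s = 10330 - 155 = 10175$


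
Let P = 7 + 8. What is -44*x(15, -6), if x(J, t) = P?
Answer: -660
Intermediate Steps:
P = 15
x(J, t) = 15
-44*x(15, -6) = -44*15 = -660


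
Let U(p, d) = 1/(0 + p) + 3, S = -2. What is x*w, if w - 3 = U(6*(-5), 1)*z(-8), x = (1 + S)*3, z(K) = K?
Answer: 311/5 ≈ 62.200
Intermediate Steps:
x = -3 (x = (1 - 2)*3 = -1*3 = -3)
U(p, d) = 3 + 1/p (U(p, d) = 1/p + 3 = 3 + 1/p)
w = -311/15 (w = 3 + (3 + 1/(6*(-5)))*(-8) = 3 + (3 + 1/(-30))*(-8) = 3 + (3 - 1/30)*(-8) = 3 + (89/30)*(-8) = 3 - 356/15 = -311/15 ≈ -20.733)
x*w = -3*(-311/15) = 311/5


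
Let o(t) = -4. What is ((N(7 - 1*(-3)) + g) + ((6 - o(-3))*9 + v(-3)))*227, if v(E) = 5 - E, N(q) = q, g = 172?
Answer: 63560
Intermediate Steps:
((N(7 - 1*(-3)) + g) + ((6 - o(-3))*9 + v(-3)))*227 = (((7 - 1*(-3)) + 172) + ((6 - 1*(-4))*9 + (5 - 1*(-3))))*227 = (((7 + 3) + 172) + ((6 + 4)*9 + (5 + 3)))*227 = ((10 + 172) + (10*9 + 8))*227 = (182 + (90 + 8))*227 = (182 + 98)*227 = 280*227 = 63560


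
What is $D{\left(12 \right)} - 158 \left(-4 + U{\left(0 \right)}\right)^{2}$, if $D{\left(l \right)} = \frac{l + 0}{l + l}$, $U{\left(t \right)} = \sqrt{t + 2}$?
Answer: $- \frac{5687}{2} + 1264 \sqrt{2} \approx -1055.9$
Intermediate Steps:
$U{\left(t \right)} = \sqrt{2 + t}$
$D{\left(l \right)} = \frac{1}{2}$ ($D{\left(l \right)} = \frac{l}{2 l} = l \frac{1}{2 l} = \frac{1}{2}$)
$D{\left(12 \right)} - 158 \left(-4 + U{\left(0 \right)}\right)^{2} = \frac{1}{2} - 158 \left(-4 + \sqrt{2 + 0}\right)^{2} = \frac{1}{2} - 158 \left(-4 + \sqrt{2}\right)^{2}$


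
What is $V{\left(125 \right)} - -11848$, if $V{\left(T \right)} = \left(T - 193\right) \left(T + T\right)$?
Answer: $-5152$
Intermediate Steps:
$V{\left(T \right)} = 2 T \left(-193 + T\right)$ ($V{\left(T \right)} = \left(-193 + T\right) 2 T = 2 T \left(-193 + T\right)$)
$V{\left(125 \right)} - -11848 = 2 \cdot 125 \left(-193 + 125\right) - -11848 = 2 \cdot 125 \left(-68\right) + 11848 = -17000 + 11848 = -5152$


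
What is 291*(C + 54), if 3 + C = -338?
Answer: -83517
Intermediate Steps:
C = -341 (C = -3 - 338 = -341)
291*(C + 54) = 291*(-341 + 54) = 291*(-287) = -83517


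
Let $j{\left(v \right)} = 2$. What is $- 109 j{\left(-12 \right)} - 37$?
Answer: $-255$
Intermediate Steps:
$- 109 j{\left(-12 \right)} - 37 = \left(-109\right) 2 - 37 = -218 - 37 = -255$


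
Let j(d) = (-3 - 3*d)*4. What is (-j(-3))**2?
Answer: 576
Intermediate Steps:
j(d) = -12 - 12*d
(-j(-3))**2 = (-(-12 - 12*(-3)))**2 = (-(-12 + 36))**2 = (-1*24)**2 = (-24)**2 = 576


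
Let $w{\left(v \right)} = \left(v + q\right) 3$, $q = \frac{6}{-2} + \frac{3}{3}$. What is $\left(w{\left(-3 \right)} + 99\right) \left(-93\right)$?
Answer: $-7812$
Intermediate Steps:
$q = -2$ ($q = 6 \left(- \frac{1}{2}\right) + 3 \cdot \frac{1}{3} = -3 + 1 = -2$)
$w{\left(v \right)} = -6 + 3 v$ ($w{\left(v \right)} = \left(v - 2\right) 3 = \left(-2 + v\right) 3 = -6 + 3 v$)
$\left(w{\left(-3 \right)} + 99\right) \left(-93\right) = \left(\left(-6 + 3 \left(-3\right)\right) + 99\right) \left(-93\right) = \left(\left(-6 - 9\right) + 99\right) \left(-93\right) = \left(-15 + 99\right) \left(-93\right) = 84 \left(-93\right) = -7812$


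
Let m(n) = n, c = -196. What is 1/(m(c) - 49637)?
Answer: -1/49833 ≈ -2.0067e-5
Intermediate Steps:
1/(m(c) - 49637) = 1/(-196 - 49637) = 1/(-49833) = -1/49833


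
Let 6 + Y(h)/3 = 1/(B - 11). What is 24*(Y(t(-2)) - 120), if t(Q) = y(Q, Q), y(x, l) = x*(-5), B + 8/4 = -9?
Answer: -36468/11 ≈ -3315.3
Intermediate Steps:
B = -11 (B = -2 - 9 = -11)
y(x, l) = -5*x
t(Q) = -5*Q
Y(h) = -399/22 (Y(h) = -18 + 3/(-11 - 11) = -18 + 3/(-22) = -18 + 3*(-1/22) = -18 - 3/22 = -399/22)
24*(Y(t(-2)) - 120) = 24*(-399/22 - 120) = 24*(-3039/22) = -36468/11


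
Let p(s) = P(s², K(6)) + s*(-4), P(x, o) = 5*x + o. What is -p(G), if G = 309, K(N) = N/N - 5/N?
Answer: -2857015/6 ≈ -4.7617e+5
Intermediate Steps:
K(N) = 1 - 5/N
P(x, o) = o + 5*x
p(s) = ⅙ - 4*s + 5*s² (p(s) = ((-5 + 6)/6 + 5*s²) + s*(-4) = ((⅙)*1 + 5*s²) - 4*s = (⅙ + 5*s²) - 4*s = ⅙ - 4*s + 5*s²)
-p(G) = -(⅙ - 4*309 + 5*309²) = -(⅙ - 1236 + 5*95481) = -(⅙ - 1236 + 477405) = -1*2857015/6 = -2857015/6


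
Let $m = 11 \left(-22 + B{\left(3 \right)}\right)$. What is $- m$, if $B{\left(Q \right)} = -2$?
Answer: $264$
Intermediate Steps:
$m = -264$ ($m = 11 \left(-22 - 2\right) = 11 \left(-24\right) = -264$)
$- m = \left(-1\right) \left(-264\right) = 264$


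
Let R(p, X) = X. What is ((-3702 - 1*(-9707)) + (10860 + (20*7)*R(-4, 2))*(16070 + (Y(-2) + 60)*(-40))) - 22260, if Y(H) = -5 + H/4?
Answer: 154718345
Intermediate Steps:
Y(H) = -5 + H/4 (Y(H) = -5 + H*(¼) = -5 + H/4)
((-3702 - 1*(-9707)) + (10860 + (20*7)*R(-4, 2))*(16070 + (Y(-2) + 60)*(-40))) - 22260 = ((-3702 - 1*(-9707)) + (10860 + (20*7)*2)*(16070 + ((-5 + (¼)*(-2)) + 60)*(-40))) - 22260 = ((-3702 + 9707) + (10860 + 140*2)*(16070 + ((-5 - ½) + 60)*(-40))) - 22260 = (6005 + (10860 + 280)*(16070 + (-11/2 + 60)*(-40))) - 22260 = (6005 + 11140*(16070 + (109/2)*(-40))) - 22260 = (6005 + 11140*(16070 - 2180)) - 22260 = (6005 + 11140*13890) - 22260 = (6005 + 154734600) - 22260 = 154740605 - 22260 = 154718345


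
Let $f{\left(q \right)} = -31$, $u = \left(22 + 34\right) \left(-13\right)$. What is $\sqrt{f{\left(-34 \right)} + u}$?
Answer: $i \sqrt{759} \approx 27.55 i$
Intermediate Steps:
$u = -728$ ($u = 56 \left(-13\right) = -728$)
$\sqrt{f{\left(-34 \right)} + u} = \sqrt{-31 - 728} = \sqrt{-759} = i \sqrt{759}$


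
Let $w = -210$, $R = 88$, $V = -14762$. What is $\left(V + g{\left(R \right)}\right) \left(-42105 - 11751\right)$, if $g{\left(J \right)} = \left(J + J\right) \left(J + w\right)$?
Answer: $1951418304$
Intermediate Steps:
$g{\left(J \right)} = 2 J \left(-210 + J\right)$ ($g{\left(J \right)} = \left(J + J\right) \left(J - 210\right) = 2 J \left(-210 + J\right)$)
$\left(V + g{\left(R \right)}\right) \left(-42105 - 11751\right) = \left(-14762 + 2 \cdot 88 \left(-210 + 88\right)\right) \left(-42105 - 11751\right) = \left(-14762 + 2 \cdot 88 \left(-122\right)\right) \left(-42105 + \left(-22226 + 10475\right)\right) = \left(-14762 - 21472\right) \left(-42105 - 11751\right) = \left(-36234\right) \left(-53856\right) = 1951418304$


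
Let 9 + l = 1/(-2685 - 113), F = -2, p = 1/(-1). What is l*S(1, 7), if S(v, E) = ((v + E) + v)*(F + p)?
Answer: 679941/2798 ≈ 243.01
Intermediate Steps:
p = -1
S(v, E) = -6*v - 3*E (S(v, E) = ((v + E) + v)*(-2 - 1) = ((E + v) + v)*(-3) = (E + 2*v)*(-3) = -6*v - 3*E)
l = -25183/2798 (l = -9 + 1/(-2685 - 113) = -9 + 1/(-2798) = -9 - 1/2798 = -25183/2798 ≈ -9.0004)
l*S(1, 7) = -25183*(-6*1 - 3*7)/2798 = -25183*(-6 - 21)/2798 = -25183/2798*(-27) = 679941/2798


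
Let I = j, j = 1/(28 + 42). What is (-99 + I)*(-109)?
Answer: 755261/70 ≈ 10789.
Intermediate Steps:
j = 1/70 ≈ 0.014286
I = 1/70 ≈ 0.014286
(-99 + I)*(-109) = (-99 + 1/70)*(-109) = -6929/70*(-109) = 755261/70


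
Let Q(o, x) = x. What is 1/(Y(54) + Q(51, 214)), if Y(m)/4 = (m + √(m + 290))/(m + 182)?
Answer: 93515/20097757 - 59*√86/80391028 ≈ 0.0046462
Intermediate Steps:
Y(m) = 4*(m + √(290 + m))/(182 + m) (Y(m) = 4*((m + √(m + 290))/(m + 182)) = 4*((m + √(290 + m))/(182 + m)) = 4*(m + √(290 + m))/(182 + m))
1/(Y(54) + Q(51, 214)) = 1/(4*(54 + √(290 + 54))/(182 + 54) + 214) = 1/(4*(54 + √344)/236 + 214) = 1/(4*(1/236)*(54 + 2*√86) + 214) = 1/((54/59 + 2*√86/59) + 214) = 1/(12680/59 + 2*√86/59)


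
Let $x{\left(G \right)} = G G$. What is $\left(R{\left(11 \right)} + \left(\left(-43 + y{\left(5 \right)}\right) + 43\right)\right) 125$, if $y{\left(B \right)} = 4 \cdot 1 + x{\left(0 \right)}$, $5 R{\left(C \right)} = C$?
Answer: $775$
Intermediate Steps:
$x{\left(G \right)} = G^{2}$
$R{\left(C \right)} = \frac{C}{5}$
$y{\left(B \right)} = 4$ ($y{\left(B \right)} = 4 \cdot 1 + 0^{2} = 4 + 0 = 4$)
$\left(R{\left(11 \right)} + \left(\left(-43 + y{\left(5 \right)}\right) + 43\right)\right) 125 = \left(\frac{1}{5} \cdot 11 + \left(\left(-43 + 4\right) + 43\right)\right) 125 = \left(\frac{11}{5} + \left(-39 + 43\right)\right) 125 = \left(\frac{11}{5} + 4\right) 125 = \frac{31}{5} \cdot 125 = 775$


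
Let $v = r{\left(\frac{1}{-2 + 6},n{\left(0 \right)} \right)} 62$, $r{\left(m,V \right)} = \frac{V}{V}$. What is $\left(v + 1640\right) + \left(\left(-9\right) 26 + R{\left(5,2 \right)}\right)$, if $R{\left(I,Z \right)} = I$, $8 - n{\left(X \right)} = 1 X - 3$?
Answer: $1473$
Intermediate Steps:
$n{\left(X \right)} = 11 - X$ ($n{\left(X \right)} = 8 - \left(1 X - 3\right) = 8 - \left(X - 3\right) = 8 - \left(-3 + X\right) = 11 - X$)
$r{\left(m,V \right)} = 1$
$v = 62$ ($v = 1 \cdot 62 = 62$)
$\left(v + 1640\right) + \left(\left(-9\right) 26 + R{\left(5,2 \right)}\right) = \left(62 + 1640\right) + \left(\left(-9\right) 26 + 5\right) = 1702 + \left(-234 + 5\right) = 1702 - 229 = 1473$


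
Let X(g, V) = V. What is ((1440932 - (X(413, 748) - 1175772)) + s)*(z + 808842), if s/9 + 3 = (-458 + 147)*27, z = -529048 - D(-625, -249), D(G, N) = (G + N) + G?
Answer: 714584360308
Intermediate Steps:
D(G, N) = N + 2*G
z = -527549 (z = -529048 - (-249 + 2*(-625)) = -529048 - (-249 - 1250) = -529048 - 1*(-1499) = -529048 + 1499 = -527549)
s = -75600 (s = -27 + 9*((-458 + 147)*27) = -27 + 9*(-311*27) = -27 + 9*(-8397) = -27 - 75573 = -75600)
((1440932 - (X(413, 748) - 1175772)) + s)*(z + 808842) = ((1440932 - (748 - 1175772)) - 75600)*(-527549 + 808842) = ((1440932 - 1*(-1175024)) - 75600)*281293 = ((1440932 + 1175024) - 75600)*281293 = (2615956 - 75600)*281293 = 2540356*281293 = 714584360308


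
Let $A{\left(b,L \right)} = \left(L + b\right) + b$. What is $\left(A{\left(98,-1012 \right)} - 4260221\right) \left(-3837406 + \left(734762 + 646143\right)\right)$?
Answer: $10467241651537$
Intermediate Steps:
$A{\left(b,L \right)} = L + 2 b$
$\left(A{\left(98,-1012 \right)} - 4260221\right) \left(-3837406 + \left(734762 + 646143\right)\right) = \left(\left(-1012 + 2 \cdot 98\right) - 4260221\right) \left(-3837406 + \left(734762 + 646143\right)\right) = \left(\left(-1012 + 196\right) - 4260221\right) \left(-3837406 + 1380905\right) = \left(-816 - 4260221\right) \left(-2456501\right) = \left(-4261037\right) \left(-2456501\right) = 10467241651537$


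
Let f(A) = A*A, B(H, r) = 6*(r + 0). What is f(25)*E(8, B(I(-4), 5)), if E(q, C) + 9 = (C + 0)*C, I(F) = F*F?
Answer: 556875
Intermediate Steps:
I(F) = F²
B(H, r) = 6*r
E(q, C) = -9 + C² (E(q, C) = -9 + (C + 0)*C = -9 + C*C = -9 + C²)
f(A) = A²
f(25)*E(8, B(I(-4), 5)) = 25²*(-9 + (6*5)²) = 625*(-9 + 30²) = 625*(-9 + 900) = 625*891 = 556875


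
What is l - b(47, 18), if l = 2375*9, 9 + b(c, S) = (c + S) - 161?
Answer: 21480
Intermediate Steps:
b(c, S) = -170 + S + c (b(c, S) = -9 + ((c + S) - 161) = -9 + ((S + c) - 161) = -9 + (-161 + S + c) = -170 + S + c)
l = 21375
l - b(47, 18) = 21375 - (-170 + 18 + 47) = 21375 - 1*(-105) = 21375 + 105 = 21480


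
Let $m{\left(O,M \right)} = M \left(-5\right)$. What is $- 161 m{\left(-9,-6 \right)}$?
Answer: $-4830$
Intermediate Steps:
$m{\left(O,M \right)} = - 5 M$
$- 161 m{\left(-9,-6 \right)} = - 161 \left(\left(-5\right) \left(-6\right)\right) = \left(-161\right) 30 = -4830$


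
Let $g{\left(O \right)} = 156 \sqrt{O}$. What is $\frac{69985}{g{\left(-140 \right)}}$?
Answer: $- \frac{13997 i \sqrt{35}}{2184} \approx - 37.915 i$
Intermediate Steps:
$\frac{69985}{g{\left(-140 \right)}} = \frac{69985}{156 \sqrt{-140}} = \frac{69985}{156 \cdot 2 i \sqrt{35}} = \frac{69985}{312 i \sqrt{35}} = 69985 \left(- \frac{i \sqrt{35}}{10920}\right) = - \frac{13997 i \sqrt{35}}{2184}$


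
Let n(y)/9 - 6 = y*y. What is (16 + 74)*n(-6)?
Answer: 34020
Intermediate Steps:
n(y) = 54 + 9*y² (n(y) = 54 + 9*(y*y) = 54 + 9*y²)
(16 + 74)*n(-6) = (16 + 74)*(54 + 9*(-6)²) = 90*(54 + 9*36) = 90*(54 + 324) = 90*378 = 34020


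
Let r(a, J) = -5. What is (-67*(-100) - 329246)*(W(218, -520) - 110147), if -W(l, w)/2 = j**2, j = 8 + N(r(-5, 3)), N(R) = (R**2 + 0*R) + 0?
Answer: 36229979450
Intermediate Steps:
N(R) = R**2 (N(R) = (R**2 + 0) + 0 = R**2 + 0 = R**2)
j = 33 (j = 8 + (-5)**2 = 8 + 25 = 33)
W(l, w) = -2178 (W(l, w) = -2*33**2 = -2*1089 = -2178)
(-67*(-100) - 329246)*(W(218, -520) - 110147) = (-67*(-100) - 329246)*(-2178 - 110147) = (6700 - 329246)*(-112325) = -322546*(-112325) = 36229979450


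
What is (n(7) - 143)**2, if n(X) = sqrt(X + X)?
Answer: (143 - sqrt(14))**2 ≈ 19393.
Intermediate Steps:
n(X) = sqrt(2)*sqrt(X) (n(X) = sqrt(2*X) = sqrt(2)*sqrt(X))
(n(7) - 143)**2 = (sqrt(2)*sqrt(7) - 143)**2 = (sqrt(14) - 143)**2 = (-143 + sqrt(14))**2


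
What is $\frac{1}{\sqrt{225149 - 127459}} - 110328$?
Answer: $-110328 + \frac{\sqrt{97690}}{97690} \approx -1.1033 \cdot 10^{5}$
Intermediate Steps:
$\frac{1}{\sqrt{225149 - 127459}} - 110328 = \frac{1}{\sqrt{97690}} - 110328 = \frac{\sqrt{97690}}{97690} - 110328 = -110328 + \frac{\sqrt{97690}}{97690}$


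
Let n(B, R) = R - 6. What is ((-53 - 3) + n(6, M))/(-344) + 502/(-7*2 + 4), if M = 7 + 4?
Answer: -86089/1720 ≈ -50.052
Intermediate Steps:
M = 11
n(B, R) = -6 + R
((-53 - 3) + n(6, M))/(-344) + 502/(-7*2 + 4) = ((-53 - 3) + (-6 + 11))/(-344) + 502/(-7*2 + 4) = (-56 + 5)*(-1/344) + 502/(-14 + 4) = -51*(-1/344) + 502/(-10) = 51/344 + 502*(-⅒) = 51/344 - 251/5 = -86089/1720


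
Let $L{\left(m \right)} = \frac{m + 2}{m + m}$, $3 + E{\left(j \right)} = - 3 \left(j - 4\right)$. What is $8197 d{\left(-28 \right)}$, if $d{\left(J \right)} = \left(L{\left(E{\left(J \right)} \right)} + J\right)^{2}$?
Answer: $\frac{214292277493}{34596} \approx 6.1941 \cdot 10^{6}$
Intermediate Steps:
$E{\left(j \right)} = 9 - 3 j$ ($E{\left(j \right)} = -3 - 3 \left(j - 4\right) = -3 - 3 \left(-4 + j\right) = -3 - \left(-12 + 3 j\right) = 9 - 3 j$)
$L{\left(m \right)} = \frac{2 + m}{2 m}$
$d{\left(J \right)} = \left(J + \frac{11 - 3 J}{2 \left(9 - 3 J\right)}\right)^{2}$ ($d{\left(J \right)} = \left(\frac{2 - \left(-9 + 3 J\right)}{2 \left(9 - 3 J\right)} + J\right)^{2} = \left(\frac{11 - 3 J}{2 \left(9 - 3 J\right)} + J\right)^{2} = \left(J + \frac{11 - 3 J}{2 \left(9 - 3 J\right)}\right)^{2}$)
$8197 d{\left(-28 \right)} = 8197 \frac{\left(-11 - -420 + 6 \left(-28\right)^{2}\right)^{2}}{36 \left(-3 - 28\right)^{2}} = 8197 \frac{\left(-11 + 420 + 6 \cdot 784\right)^{2}}{36 \cdot 961} = 8197 \cdot \frac{1}{36} \cdot \frac{1}{961} \left(-11 + 420 + 4704\right)^{2} = 8197 \cdot \frac{1}{36} \cdot \frac{1}{961} \cdot 5113^{2} = 8197 \cdot \frac{1}{36} \cdot \frac{1}{961} \cdot 26142769 = 8197 \cdot \frac{26142769}{34596} = \frac{214292277493}{34596}$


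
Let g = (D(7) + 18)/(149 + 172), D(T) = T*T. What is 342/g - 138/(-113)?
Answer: 12414612/7571 ≈ 1639.8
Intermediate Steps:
D(T) = T**2
g = 67/321 (g = (7**2 + 18)/(149 + 172) = (49 + 18)/321 = 67*(1/321) = 67/321 ≈ 0.20872)
342/g - 138/(-113) = 342/(67/321) - 138/(-113) = 342*(321/67) - 138*(-1/113) = 109782/67 + 138/113 = 12414612/7571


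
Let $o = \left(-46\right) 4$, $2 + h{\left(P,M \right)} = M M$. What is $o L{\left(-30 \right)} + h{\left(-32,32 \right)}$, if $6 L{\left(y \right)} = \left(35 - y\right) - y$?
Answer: $- \frac{5674}{3} \approx -1891.3$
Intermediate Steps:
$h{\left(P,M \right)} = -2 + M^{2}$ ($h{\left(P,M \right)} = -2 + M M = -2 + M^{2}$)
$o = -184$
$L{\left(y \right)} = \frac{35}{6} - \frac{y}{3}$ ($L{\left(y \right)} = \frac{\left(35 - y\right) - y}{6} = \frac{35 - 2 y}{6} = \frac{35}{6} - \frac{y}{3}$)
$o L{\left(-30 \right)} + h{\left(-32,32 \right)} = - 184 \left(\frac{35}{6} - -10\right) - \left(2 - 32^{2}\right) = - 184 \left(\frac{35}{6} + 10\right) + \left(-2 + 1024\right) = \left(-184\right) \frac{95}{6} + 1022 = - \frac{8740}{3} + 1022 = - \frac{5674}{3}$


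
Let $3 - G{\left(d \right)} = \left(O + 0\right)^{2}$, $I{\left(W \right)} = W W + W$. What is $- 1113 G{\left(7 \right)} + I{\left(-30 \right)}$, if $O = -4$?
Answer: $15339$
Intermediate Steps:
$I{\left(W \right)} = W + W^{2}$ ($I{\left(W \right)} = W^{2} + W = W + W^{2}$)
$G{\left(d \right)} = -13$ ($G{\left(d \right)} = 3 - \left(-4 + 0\right)^{2} = 3 - \left(-4\right)^{2} = 3 - 16 = -13$)
$- 1113 G{\left(7 \right)} + I{\left(-30 \right)} = \left(-1113\right) \left(-13\right) - 30 \left(1 - 30\right) = 14469 - -870 = 14469 + 870 = 15339$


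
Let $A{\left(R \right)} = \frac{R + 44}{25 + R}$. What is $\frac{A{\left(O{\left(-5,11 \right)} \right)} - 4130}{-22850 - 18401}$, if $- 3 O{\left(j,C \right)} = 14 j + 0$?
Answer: $\frac{598648}{5981395} \approx 0.10009$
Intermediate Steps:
$O{\left(j,C \right)} = - \frac{14 j}{3}$ ($O{\left(j,C \right)} = - \frac{14 j + 0}{3} = - \frac{14 j}{3}$)
$A{\left(R \right)} = \frac{44 + R}{25 + R}$
$\frac{A{\left(O{\left(-5,11 \right)} \right)} - 4130}{-22850 - 18401} = \frac{\frac{44 - - \frac{70}{3}}{25 - - \frac{70}{3}} - 4130}{-22850 - 18401} = \frac{\frac{44 + \frac{70}{3}}{25 + \frac{70}{3}} - 4130}{-41251} = \left(\frac{1}{\frac{145}{3}} \cdot \frac{202}{3} - 4130\right) \left(- \frac{1}{41251}\right) = \left(\frac{3}{145} \cdot \frac{202}{3} - 4130\right) \left(- \frac{1}{41251}\right) = \left(\frac{202}{145} - 4130\right) \left(- \frac{1}{41251}\right) = \left(- \frac{598648}{145}\right) \left(- \frac{1}{41251}\right) = \frac{598648}{5981395}$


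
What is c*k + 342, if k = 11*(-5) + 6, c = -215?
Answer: 10877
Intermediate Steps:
k = -49 (k = -55 + 6 = -49)
c*k + 342 = -215*(-49) + 342 = 10535 + 342 = 10877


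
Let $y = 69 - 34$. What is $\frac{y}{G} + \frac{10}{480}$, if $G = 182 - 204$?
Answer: $- \frac{829}{528} \approx -1.5701$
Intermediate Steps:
$y = 35$
$G = -22$ ($G = 182 - 204 = -22$)
$\frac{y}{G} + \frac{10}{480} = \frac{35}{-22} + \frac{10}{480} = 35 \left(- \frac{1}{22}\right) + 10 \cdot \frac{1}{480} = - \frac{35}{22} + \frac{1}{48} = - \frac{829}{528}$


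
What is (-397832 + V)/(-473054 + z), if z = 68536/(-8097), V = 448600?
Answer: -205534248/1915193387 ≈ -0.10732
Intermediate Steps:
z = -68536/8097 (z = 68536*(-1/8097) = -68536/8097 ≈ -8.4644)
(-397832 + V)/(-473054 + z) = (-397832 + 448600)/(-473054 - 68536/8097) = 50768/(-3830386774/8097) = 50768*(-8097/3830386774) = -205534248/1915193387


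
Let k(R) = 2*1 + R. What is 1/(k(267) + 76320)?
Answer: 1/76589 ≈ 1.3057e-5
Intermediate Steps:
k(R) = 2 + R
1/(k(267) + 76320) = 1/((2 + 267) + 76320) = 1/(269 + 76320) = 1/76589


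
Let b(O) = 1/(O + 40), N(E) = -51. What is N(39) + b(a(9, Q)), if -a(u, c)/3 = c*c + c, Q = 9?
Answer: -11731/230 ≈ -51.004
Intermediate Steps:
a(u, c) = -3*c - 3*c**2 (a(u, c) = -3*(c*c + c) = -3*(c**2 + c) = -3*(c + c**2) = -3*c - 3*c**2)
b(O) = 1/(40 + O)
N(39) + b(a(9, Q)) = -51 + 1/(40 - 3*9*(1 + 9)) = -51 + 1/(40 - 3*9*10) = -51 + 1/(40 - 270) = -51 + 1/(-230) = -51 - 1/230 = -11731/230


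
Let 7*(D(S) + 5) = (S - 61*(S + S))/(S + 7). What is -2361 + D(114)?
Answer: -16676/7 ≈ -2382.3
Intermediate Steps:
D(S) = -5 - 121*S/(7*(7 + S)) (D(S) = -5 + ((S - 61*(S + S))/(S + 7))/7 = -5 + ((S - 122*S)/(7 + S))/7 = -5 + ((-121*S)/(7 + S))/7 = -5 + (-121*S/(7 + S))/7 = -5 - 121*S/(7*(7 + S)))
-2361 + D(114) = -2361 + (-245 - 156*114)/(7*(7 + 114)) = -2361 + (⅐)*(-245 - 17784)/121 = -2361 + (⅐)*(1/121)*(-18029) = -2361 - 149/7 = -16676/7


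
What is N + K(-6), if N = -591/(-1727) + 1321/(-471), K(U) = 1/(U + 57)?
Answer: -215159/88077 ≈ -2.4429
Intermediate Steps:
K(U) = 1/(57 + U)
N = -12758/5181 (N = -591*(-1/1727) + 1321*(-1/471) = 591/1727 - 1321/471 = -12758/5181 ≈ -2.4625)
N + K(-6) = -12758/5181 + 1/(57 - 6) = -12758/5181 + 1/51 = -215159/88077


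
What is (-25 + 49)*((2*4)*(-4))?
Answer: -768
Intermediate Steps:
(-25 + 49)*((2*4)*(-4)) = 24*(8*(-4)) = 24*(-32) = -768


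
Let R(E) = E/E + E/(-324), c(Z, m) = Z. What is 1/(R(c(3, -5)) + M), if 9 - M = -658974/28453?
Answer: 3072924/101869979 ≈ 0.030165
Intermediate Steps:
R(E) = 1 - E/324 (R(E) = 1 + E*(-1/324) = 1 - E/324)
M = 915051/28453 (M = 9 - (-1)*658974/28453 = 9 - 1*(-658974/28453) = 9 + 658974/28453 = 915051/28453 ≈ 32.160)
1/(R(c(3, -5)) + M) = 1/((1 - 1/324*3) + 915051/28453) = 1/((1 - 1/108) + 915051/28453) = 1/(107/108 + 915051/28453) = 1/(101869979/3072924) = 3072924/101869979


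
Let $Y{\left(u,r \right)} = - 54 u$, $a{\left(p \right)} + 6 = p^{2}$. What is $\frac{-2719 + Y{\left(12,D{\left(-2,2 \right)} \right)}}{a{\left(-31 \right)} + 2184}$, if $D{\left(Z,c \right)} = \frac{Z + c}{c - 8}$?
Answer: $- \frac{3367}{3139} \approx -1.0726$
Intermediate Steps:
$a{\left(p \right)} = -6 + p^{2}$
$D{\left(Z,c \right)} = \frac{Z + c}{-8 + c}$
$\frac{-2719 + Y{\left(12,D{\left(-2,2 \right)} \right)}}{a{\left(-31 \right)} + 2184} = \frac{-2719 - 648}{\left(-6 + \left(-31\right)^{2}\right) + 2184} = \frac{-2719 - 648}{\left(-6 + 961\right) + 2184} = - \frac{3367}{955 + 2184} = - \frac{3367}{3139}$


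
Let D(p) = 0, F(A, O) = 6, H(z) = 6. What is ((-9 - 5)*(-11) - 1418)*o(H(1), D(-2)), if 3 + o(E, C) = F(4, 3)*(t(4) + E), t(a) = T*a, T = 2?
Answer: -102384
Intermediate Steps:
t(a) = 2*a
o(E, C) = 45 + 6*E (o(E, C) = -3 + 6*(2*4 + E) = -3 + 6*(8 + E) = -3 + (48 + 6*E) = 45 + 6*E)
((-9 - 5)*(-11) - 1418)*o(H(1), D(-2)) = ((-9 - 5)*(-11) - 1418)*(45 + 6*6) = (-14*(-11) - 1418)*(45 + 36) = (154 - 1418)*81 = -1264*81 = -102384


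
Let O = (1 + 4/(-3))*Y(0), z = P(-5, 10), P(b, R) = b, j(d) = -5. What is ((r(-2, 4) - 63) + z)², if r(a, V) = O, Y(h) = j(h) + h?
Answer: 39601/9 ≈ 4400.1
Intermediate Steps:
Y(h) = -5 + h
z = -5
O = 5/3 (O = (1 + 4/(-3))*(-5 + 0) = (1 + 4*(-⅓))*(-5) = (1 - 4/3)*(-5) = -⅓*(-5) = 5/3 ≈ 1.6667)
r(a, V) = 5/3
((r(-2, 4) - 63) + z)² = ((5/3 - 63) - 5)² = (-184/3 - 5)² = (-199/3)² = 39601/9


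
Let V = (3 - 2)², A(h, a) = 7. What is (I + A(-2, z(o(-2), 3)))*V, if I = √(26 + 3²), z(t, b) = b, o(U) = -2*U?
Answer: 7 + √35 ≈ 12.916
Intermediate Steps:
V = 1 (V = 1² = 1)
I = √35 (I = √(26 + 9) = √35 ≈ 5.9161)
(I + A(-2, z(o(-2), 3)))*V = (√35 + 7)*1 = (7 + √35)*1 = 7 + √35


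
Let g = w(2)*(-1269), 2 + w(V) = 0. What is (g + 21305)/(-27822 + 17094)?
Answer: -23843/10728 ≈ -2.2225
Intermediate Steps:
w(V) = -2 (w(V) = -2 + 0 = -2)
g = 2538 (g = -2*(-1269) = 2538)
(g + 21305)/(-27822 + 17094) = (2538 + 21305)/(-27822 + 17094) = 23843/(-10728) = 23843*(-1/10728) = -23843/10728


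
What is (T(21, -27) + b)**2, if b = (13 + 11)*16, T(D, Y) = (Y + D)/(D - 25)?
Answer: 594441/4 ≈ 1.4861e+5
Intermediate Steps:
T(D, Y) = (D + Y)/(-25 + D)
b = 384 (b = 24*16 = 384)
(T(21, -27) + b)**2 = ((21 - 27)/(-25 + 21) + 384)**2 = (-6/(-4) + 384)**2 = (-1/4*(-6) + 384)**2 = (3/2 + 384)**2 = (771/2)**2 = 594441/4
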